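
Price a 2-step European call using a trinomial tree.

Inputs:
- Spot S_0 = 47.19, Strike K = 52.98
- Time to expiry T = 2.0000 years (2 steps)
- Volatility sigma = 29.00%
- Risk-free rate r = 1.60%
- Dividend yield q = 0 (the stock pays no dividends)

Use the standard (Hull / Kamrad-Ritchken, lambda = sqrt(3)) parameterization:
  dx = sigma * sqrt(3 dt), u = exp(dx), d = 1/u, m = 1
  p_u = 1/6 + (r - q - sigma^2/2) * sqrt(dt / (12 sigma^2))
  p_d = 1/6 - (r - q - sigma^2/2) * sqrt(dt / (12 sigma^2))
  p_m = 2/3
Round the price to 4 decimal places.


Answer: Price = V(0,0) = 5.9995

Derivation:
dt = T/N = 1.000000; dx = sigma*sqrt(3*dt) = 0.502295
u = exp(dx) = 1.652509; d = 1/u = 0.605140
p_u = 0.140736, p_m = 0.666667, p_d = 0.192598
Discount per step: exp(-r*dt) = 0.984127
Stock lattice S(k, j) with j the centered position index:
  k=0: S(0,+0) = 47.1900
  k=1: S(1,-1) = 28.5566; S(1,+0) = 47.1900; S(1,+1) = 77.9819
  k=2: S(2,-2) = 17.2807; S(2,-1) = 28.5566; S(2,+0) = 47.1900; S(2,+1) = 77.9819; S(2,+2) = 128.8658
Terminal payoffs V(N, j) = max(S_T - K, 0):
  V(2,-2) = 0.000000; V(2,-1) = 0.000000; V(2,+0) = 0.000000; V(2,+1) = 25.001899; V(2,+2) = 75.885790
Backward induction: V(k, j) = exp(-r*dt) * [p_u * V(k+1, j+1) + p_m * V(k+1, j) + p_d * V(k+1, j-1)]
  V(1,-1) = exp(-r*dt) * [p_u*0.000000 + p_m*0.000000 + p_d*0.000000] = 0.000000
  V(1,+0) = exp(-r*dt) * [p_u*25.001899 + p_m*0.000000 + p_d*0.000000] = 3.462809
  V(1,+1) = exp(-r*dt) * [p_u*75.885790 + p_m*25.001899 + p_d*0.000000] = 26.913688
  V(0,+0) = exp(-r*dt) * [p_u*26.913688 + p_m*3.462809 + p_d*0.000000] = 5.999491


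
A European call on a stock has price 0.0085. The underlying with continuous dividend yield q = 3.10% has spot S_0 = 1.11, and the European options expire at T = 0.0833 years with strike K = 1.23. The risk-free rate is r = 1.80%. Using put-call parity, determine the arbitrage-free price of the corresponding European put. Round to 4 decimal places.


Put-call parity: C - P = S_0 * exp(-qT) - K * exp(-rT).
S_0 * exp(-qT) = 1.1100 * 0.99742103 = 1.10713734
K * exp(-rT) = 1.2300 * 0.99850172 = 1.22815712
P = C - S*exp(-qT) + K*exp(-rT)
P = 0.0085 - 1.10713734 + 1.22815712 = 0.1295

Answer: Put price = 0.1295


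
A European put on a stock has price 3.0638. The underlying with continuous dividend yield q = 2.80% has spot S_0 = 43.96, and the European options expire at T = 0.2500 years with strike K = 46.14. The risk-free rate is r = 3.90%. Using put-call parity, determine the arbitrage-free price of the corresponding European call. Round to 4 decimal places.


Put-call parity: C - P = S_0 * exp(-qT) - K * exp(-rT).
S_0 * exp(-qT) = 43.9600 * 0.99302444 = 43.65335451
K * exp(-rT) = 46.1400 * 0.99029738 = 45.69232098
C = P + S*exp(-qT) - K*exp(-rT)
C = 3.0638 + 43.65335451 - 45.69232098 = 1.0248

Answer: Call price = 1.0248


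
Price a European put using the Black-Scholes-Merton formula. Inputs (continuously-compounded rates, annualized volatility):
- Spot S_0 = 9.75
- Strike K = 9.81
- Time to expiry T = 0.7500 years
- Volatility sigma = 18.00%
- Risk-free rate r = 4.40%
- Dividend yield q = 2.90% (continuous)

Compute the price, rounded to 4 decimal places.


d1 = (ln(S/K) + (r - q + 0.5*sigma^2) * T) / (sigma * sqrt(T)) = 0.11075510
d2 = d1 - sigma * sqrt(T) = -0.04512947
exp(-rT) = 0.96753856; exp(-qT) = 0.97848483
P = K * exp(-rT) * N(-d2) - S_0 * exp(-qT) * N(-d1)
N(-d1) = 0.45590528; N(-d2) = 0.51799795
P = 9.8100 * 0.96753856 * 0.51799795 - 9.7500 * 0.97848483 * 0.45590528 = 0.5672

Answer: Price = 0.5672


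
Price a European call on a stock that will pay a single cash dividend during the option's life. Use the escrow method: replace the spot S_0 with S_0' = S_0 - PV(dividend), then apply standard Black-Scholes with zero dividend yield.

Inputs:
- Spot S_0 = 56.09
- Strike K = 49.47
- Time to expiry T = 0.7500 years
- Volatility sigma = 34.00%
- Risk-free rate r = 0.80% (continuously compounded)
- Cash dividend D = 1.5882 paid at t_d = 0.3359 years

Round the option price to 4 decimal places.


PV(D) = D * exp(-r * t_d) = 1.5882 * 0.99731641 = 1.58393792
S_0' = S_0 - PV(D) = 56.0900 - 1.58393792 = 54.50606208
d1 = (ln(S_0'/K) + (r + sigma^2/2)*T) / (sigma*sqrt(T)) = 0.49684557
d2 = d1 - sigma*sqrt(T) = 0.20239693
exp(-rT) = 0.99401796
N(d1) = 0.69035102; N(d2) = 0.58019679
C = S_0' * N(d1) - K * exp(-rT) * N(d2) = 54.50606208 * 0.69035102 - 49.4700 * 0.99401796 * 0.58019679 = 9.0977

Answer: Price = 9.0977


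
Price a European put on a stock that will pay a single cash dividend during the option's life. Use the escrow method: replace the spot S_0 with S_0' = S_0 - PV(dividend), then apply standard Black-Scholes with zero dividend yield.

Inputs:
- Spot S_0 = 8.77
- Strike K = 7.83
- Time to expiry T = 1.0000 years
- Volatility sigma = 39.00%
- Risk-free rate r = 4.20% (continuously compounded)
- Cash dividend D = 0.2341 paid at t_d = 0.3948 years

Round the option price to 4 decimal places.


Answer: Price = 0.7907

Derivation:
PV(D) = D * exp(-r * t_d) = 0.2341 * 0.98355512 = 0.23025025
S_0' = S_0 - PV(D) = 8.7700 - 0.23025025 = 8.53974975
d1 = (ln(S_0'/K) + (r + sigma^2/2)*T) / (sigma*sqrt(T)) = 0.52517742
d2 = d1 - sigma*sqrt(T) = 0.13517742
exp(-rT) = 0.95886978
N(-d1) = 0.29972993; N(-d2) = 0.44623580
P = K * exp(-rT) * N(-d2) - S_0' * N(-d1) = 7.8300 * 0.95886978 * 0.44623580 - 8.53974975 * 0.29972993 = 0.7907


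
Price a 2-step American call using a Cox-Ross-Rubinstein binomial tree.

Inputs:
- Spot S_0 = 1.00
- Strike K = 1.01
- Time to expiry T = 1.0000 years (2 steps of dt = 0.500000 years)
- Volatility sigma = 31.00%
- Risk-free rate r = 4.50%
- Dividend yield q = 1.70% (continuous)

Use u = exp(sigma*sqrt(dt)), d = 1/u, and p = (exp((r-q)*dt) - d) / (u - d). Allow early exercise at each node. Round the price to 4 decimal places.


dt = T/N = 0.500000
u = exp(sigma*sqrt(dt)) = 1.245084; d = 1/u = 0.803159
p = (exp((r-q)*dt) - d) / (u - d) = 0.477320
Discount per step: exp(-r*dt) = 0.977751
Stock lattice S(k, i) with i counting down-moves:
  k=0: S(0,0) = 1.0000
  k=1: S(1,0) = 1.2451; S(1,1) = 0.8032
  k=2: S(2,0) = 1.5502; S(2,1) = 1.0000; S(2,2) = 0.6451
Terminal payoffs V(N, i) = max(S_T - K, 0):
  V(2,0) = 0.540234; V(2,1) = 0.000000; V(2,2) = 0.000000
Backward induction: V(k, i) = exp(-r*dt) * [p * V(k+1, i) + (1-p) * V(k+1, i+1)]; then take max(V_cont, immediate exercise) for American.
  V(1,0) = exp(-r*dt) * [p*0.540234 + (1-p)*0.000000] = 0.252128; exercise = 0.235084; V(1,0) = max -> 0.252128
  V(1,1) = exp(-r*dt) * [p*0.000000 + (1-p)*0.000000] = 0.000000; exercise = 0.000000; V(1,1) = max -> 0.000000
  V(0,0) = exp(-r*dt) * [p*0.252128 + (1-p)*0.000000] = 0.117668; exercise = 0.000000; V(0,0) = max -> 0.117668

Answer: Price = V(0,0) = 0.1177


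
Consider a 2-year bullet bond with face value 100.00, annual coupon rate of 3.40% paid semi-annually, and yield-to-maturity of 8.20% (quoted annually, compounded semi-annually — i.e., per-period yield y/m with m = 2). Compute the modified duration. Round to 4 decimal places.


Answer: Modified duration = 1.8710

Derivation:
Coupon per period c = face * coupon_rate / m = 1.700000
Periods per year m = 2; per-period yield y/m = 0.041000
Number of cashflows N = 4
Cashflows (t years, CF_t, discount factor 1/(1+y/m)^(m*t), PV):
  t = 0.5000: CF_t = 1.700000, DF = 0.960615, PV = 1.633045
  t = 1.0000: CF_t = 1.700000, DF = 0.922781, PV = 1.568727
  t = 1.5000: CF_t = 1.700000, DF = 0.886437, PV = 1.506943
  t = 2.0000: CF_t = 101.700000, DF = 0.851524, PV = 86.600028
Price P = sum_t PV_t = 91.308744
First compute Macaulay numerator sum_t t * PV_t:
  t * PV_t at t = 0.5000: 0.816523
  t * PV_t at t = 1.0000: 1.568727
  t * PV_t at t = 1.5000: 2.260414
  t * PV_t at t = 2.0000: 173.200057
Macaulay duration D = 177.845721 / 91.308744 = 1.947740
Modified duration = D / (1 + y/m) = 1.947740 / (1 + 0.041000) = 1.871028


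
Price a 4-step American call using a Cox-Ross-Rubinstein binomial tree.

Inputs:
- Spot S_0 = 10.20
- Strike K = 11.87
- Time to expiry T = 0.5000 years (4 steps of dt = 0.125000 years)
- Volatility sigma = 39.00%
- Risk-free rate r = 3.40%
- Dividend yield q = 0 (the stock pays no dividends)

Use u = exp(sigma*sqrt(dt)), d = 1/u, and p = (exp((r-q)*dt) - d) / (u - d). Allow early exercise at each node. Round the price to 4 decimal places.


dt = T/N = 0.125000
u = exp(sigma*sqrt(dt)) = 1.147844; d = 1/u = 0.871198
p = (exp((r-q)*dt) - d) / (u - d) = 0.480978
Discount per step: exp(-r*dt) = 0.995759
Stock lattice S(k, i) with i counting down-moves:
  k=0: S(0,0) = 10.2000
  k=1: S(1,0) = 11.7080; S(1,1) = 8.8862
  k=2: S(2,0) = 13.4390; S(2,1) = 10.2000; S(2,2) = 7.7417
  k=3: S(3,0) = 15.4259; S(3,1) = 11.7080; S(3,2) = 8.8862; S(3,3) = 6.7445
  k=4: S(4,0) = 17.7065; S(4,1) = 13.4390; S(4,2) = 10.2000; S(4,3) = 7.7417; S(4,4) = 5.8758
Terminal payoffs V(N, i) = max(S_T - K, 0):
  V(4,0) = 5.836486; V(4,1) = 1.568979; V(4,2) = 0.000000; V(4,3) = 0.000000; V(4,4) = 0.000000
Backward induction: V(k, i) = exp(-r*dt) * [p * V(k+1, i) + (1-p) * V(k+1, i+1)]; then take max(V_cont, immediate exercise) for American.
  V(3,0) = exp(-r*dt) * [p*5.836486 + (1-p)*1.568979] = 3.606198; exercise = 3.555858; V(3,0) = max -> 3.606198
  V(3,1) = exp(-r*dt) * [p*1.568979 + (1-p)*0.000000] = 0.751444; exercise = 0.000000; V(3,1) = max -> 0.751444
  V(3,2) = exp(-r*dt) * [p*0.000000 + (1-p)*0.000000] = 0.000000; exercise = 0.000000; V(3,2) = max -> 0.000000
  V(3,3) = exp(-r*dt) * [p*0.000000 + (1-p)*0.000000] = 0.000000; exercise = 0.000000; V(3,3) = max -> 0.000000
  V(2,0) = exp(-r*dt) * [p*3.606198 + (1-p)*0.751444] = 2.115509; exercise = 1.568979; V(2,0) = max -> 2.115509
  V(2,1) = exp(-r*dt) * [p*0.751444 + (1-p)*0.000000] = 0.359896; exercise = 0.000000; V(2,1) = max -> 0.359896
  V(2,2) = exp(-r*dt) * [p*0.000000 + (1-p)*0.000000] = 0.000000; exercise = 0.000000; V(2,2) = max -> 0.000000
  V(1,0) = exp(-r*dt) * [p*2.115509 + (1-p)*0.359896] = 1.199200; exercise = 0.000000; V(1,0) = max -> 1.199200
  V(1,1) = exp(-r*dt) * [p*0.359896 + (1-p)*0.000000] = 0.172368; exercise = 0.000000; V(1,1) = max -> 0.172368
  V(0,0) = exp(-r*dt) * [p*1.199200 + (1-p)*0.172368] = 0.663426; exercise = 0.000000; V(0,0) = max -> 0.663426

Answer: Price = V(0,0) = 0.6634


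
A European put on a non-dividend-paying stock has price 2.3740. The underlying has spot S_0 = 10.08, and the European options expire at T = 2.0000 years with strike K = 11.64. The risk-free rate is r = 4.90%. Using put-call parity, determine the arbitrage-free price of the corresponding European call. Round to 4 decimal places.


Answer: Call price = 1.9006

Derivation:
Put-call parity: C - P = S_0 * exp(-qT) - K * exp(-rT).
S_0 * exp(-qT) = 10.0800 * 1.00000000 = 10.08000000
K * exp(-rT) = 11.6400 * 0.90664890 = 10.55339324
C = P + S*exp(-qT) - K*exp(-rT)
C = 2.3740 + 10.08000000 - 10.55339324 = 1.9006


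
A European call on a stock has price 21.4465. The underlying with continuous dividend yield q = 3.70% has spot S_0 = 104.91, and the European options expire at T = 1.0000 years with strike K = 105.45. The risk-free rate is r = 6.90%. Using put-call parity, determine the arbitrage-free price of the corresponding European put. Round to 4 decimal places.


Put-call parity: C - P = S_0 * exp(-qT) - K * exp(-rT).
S_0 * exp(-qT) = 104.9100 * 0.96367614 = 101.09926336
K * exp(-rT) = 105.4500 * 0.93332668 = 98.41929841
P = C - S*exp(-qT) + K*exp(-rT)
P = 21.4465 - 101.09926336 + 98.41929841 = 18.7665

Answer: Put price = 18.7665


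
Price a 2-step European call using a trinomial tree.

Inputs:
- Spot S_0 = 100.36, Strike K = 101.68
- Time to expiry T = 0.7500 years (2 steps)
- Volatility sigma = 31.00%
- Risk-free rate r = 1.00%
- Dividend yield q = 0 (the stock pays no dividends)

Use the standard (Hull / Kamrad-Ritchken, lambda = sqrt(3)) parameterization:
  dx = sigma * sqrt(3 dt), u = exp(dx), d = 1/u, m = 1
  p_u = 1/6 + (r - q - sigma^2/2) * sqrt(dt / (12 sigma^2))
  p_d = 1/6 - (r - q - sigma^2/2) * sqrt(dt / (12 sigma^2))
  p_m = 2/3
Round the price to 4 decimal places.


Answer: Price = V(0,0) = 9.1621

Derivation:
dt = T/N = 0.375000; dx = sigma*sqrt(3*dt) = 0.328805
u = exp(dx) = 1.389306; d = 1/u = 0.719784
p_u = 0.144969, p_m = 0.666667, p_d = 0.188365
Discount per step: exp(-r*dt) = 0.996257
Stock lattice S(k, j) with j the centered position index:
  k=0: S(0,+0) = 100.3600
  k=1: S(1,-1) = 72.2375; S(1,+0) = 100.3600; S(1,+1) = 139.4308
  k=2: S(2,-2) = 51.9954; S(2,-1) = 72.2375; S(2,+0) = 100.3600; S(2,+1) = 139.4308; S(2,+2) = 193.7121
Terminal payoffs V(N, j) = max(S_T - K, 0):
  V(2,-2) = 0.000000; V(2,-1) = 0.000000; V(2,+0) = 0.000000; V(2,+1) = 37.750794; V(2,+2) = 92.032098
Backward induction: V(k, j) = exp(-r*dt) * [p_u * V(k+1, j+1) + p_m * V(k+1, j) + p_d * V(k+1, j-1)]
  V(1,-1) = exp(-r*dt) * [p_u*0.000000 + p_m*0.000000 + p_d*0.000000] = 0.000000
  V(1,+0) = exp(-r*dt) * [p_u*37.750794 + p_m*0.000000 + p_d*0.000000] = 5.452201
  V(1,+1) = exp(-r*dt) * [p_u*92.032098 + p_m*37.750794 + p_d*0.000000] = 38.364836
  V(0,+0) = exp(-r*dt) * [p_u*38.364836 + p_m*5.452201 + p_d*0.000000] = 9.162081


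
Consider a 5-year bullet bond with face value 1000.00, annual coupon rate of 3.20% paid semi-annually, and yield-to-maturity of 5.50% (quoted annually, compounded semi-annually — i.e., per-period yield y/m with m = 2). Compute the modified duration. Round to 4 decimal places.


Answer: Modified duration = 4.5134

Derivation:
Coupon per period c = face * coupon_rate / m = 16.000000
Periods per year m = 2; per-period yield y/m = 0.027500
Number of cashflows N = 10
Cashflows (t years, CF_t, discount factor 1/(1+y/m)^(m*t), PV):
  t = 0.5000: CF_t = 16.000000, DF = 0.973236, PV = 15.571776
  t = 1.0000: CF_t = 16.000000, DF = 0.947188, PV = 15.155013
  t = 1.5000: CF_t = 16.000000, DF = 0.921838, PV = 14.749405
  t = 2.0000: CF_t = 16.000000, DF = 0.897166, PV = 14.354652
  t = 2.5000: CF_t = 16.000000, DF = 0.873154, PV = 13.970464
  t = 3.0000: CF_t = 16.000000, DF = 0.849785, PV = 13.596559
  t = 3.5000: CF_t = 16.000000, DF = 0.827041, PV = 13.232660
  t = 4.0000: CF_t = 16.000000, DF = 0.804906, PV = 12.878502
  t = 4.5000: CF_t = 16.000000, DF = 0.783364, PV = 12.533822
  t = 5.0000: CF_t = 1016.000000, DF = 0.762398, PV = 774.596272
Price P = sum_t PV_t = 900.639124
First compute Macaulay numerator sum_t t * PV_t:
  t * PV_t at t = 0.5000: 7.785888
  t * PV_t at t = 1.0000: 15.155013
  t * PV_t at t = 1.5000: 22.124107
  t * PV_t at t = 2.0000: 28.709303
  t * PV_t at t = 2.5000: 34.926160
  t * PV_t at t = 3.0000: 40.789676
  t * PV_t at t = 3.5000: 46.314312
  t * PV_t at t = 4.0000: 51.514007
  t * PV_t at t = 4.5000: 56.402197
  t * PV_t at t = 5.0000: 3872.981360
Macaulay duration D = 4176.702023 / 900.639124 = 4.637487
Modified duration = D / (1 + y/m) = 4.637487 / (1 + 0.027500) = 4.513369


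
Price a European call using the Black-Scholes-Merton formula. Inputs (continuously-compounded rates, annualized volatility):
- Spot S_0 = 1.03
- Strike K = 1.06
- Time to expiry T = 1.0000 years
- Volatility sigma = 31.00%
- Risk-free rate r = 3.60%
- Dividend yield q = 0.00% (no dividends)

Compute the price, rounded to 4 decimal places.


d1 = (ln(S/K) + (r - q + 0.5*sigma^2) * T) / (sigma * sqrt(T)) = 0.17851579
d2 = d1 - sigma * sqrt(T) = -0.13148421
exp(-rT) = 0.96464029; exp(-qT) = 1.00000000
C = S_0 * exp(-qT) * N(d1) - K * exp(-rT) * N(d2)
N(d1) = 0.57084104; N(d2) = 0.44769614
C = 1.0300 * 1.00000000 * 0.57084104 - 1.0600 * 0.96464029 * 0.44769614 = 0.1302

Answer: Price = 0.1302


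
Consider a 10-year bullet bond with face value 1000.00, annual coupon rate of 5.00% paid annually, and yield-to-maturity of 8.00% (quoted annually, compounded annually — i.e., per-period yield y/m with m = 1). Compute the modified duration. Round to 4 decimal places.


Coupon per period c = face * coupon_rate / m = 50.000000
Periods per year m = 1; per-period yield y/m = 0.080000
Number of cashflows N = 10
Cashflows (t years, CF_t, discount factor 1/(1+y/m)^(m*t), PV):
  t = 1.0000: CF_t = 50.000000, DF = 0.925926, PV = 46.296296
  t = 2.0000: CF_t = 50.000000, DF = 0.857339, PV = 42.866941
  t = 3.0000: CF_t = 50.000000, DF = 0.793832, PV = 39.691612
  t = 4.0000: CF_t = 50.000000, DF = 0.735030, PV = 36.751493
  t = 5.0000: CF_t = 50.000000, DF = 0.680583, PV = 34.029160
  t = 6.0000: CF_t = 50.000000, DF = 0.630170, PV = 31.508481
  t = 7.0000: CF_t = 50.000000, DF = 0.583490, PV = 29.174520
  t = 8.0000: CF_t = 50.000000, DF = 0.540269, PV = 27.013444
  t = 9.0000: CF_t = 50.000000, DF = 0.500249, PV = 25.012448
  t = 10.0000: CF_t = 1050.000000, DF = 0.463193, PV = 486.353162
Price P = sum_t PV_t = 798.697558
First compute Macaulay numerator sum_t t * PV_t:
  t * PV_t at t = 1.0000: 46.296296
  t * PV_t at t = 2.0000: 85.733882
  t * PV_t at t = 3.0000: 119.074836
  t * PV_t at t = 4.0000: 147.005971
  t * PV_t at t = 5.0000: 170.145799
  t * PV_t at t = 6.0000: 189.050888
  t * PV_t at t = 7.0000: 204.221638
  t * PV_t at t = 8.0000: 216.107554
  t * PV_t at t = 9.0000: 225.112035
  t * PV_t at t = 10.0000: 4863.531625
Macaulay duration D = 6266.280525 / 798.697558 = 7.845624
Modified duration = D / (1 + y/m) = 7.845624 / (1 + 0.080000) = 7.264466

Answer: Modified duration = 7.2645


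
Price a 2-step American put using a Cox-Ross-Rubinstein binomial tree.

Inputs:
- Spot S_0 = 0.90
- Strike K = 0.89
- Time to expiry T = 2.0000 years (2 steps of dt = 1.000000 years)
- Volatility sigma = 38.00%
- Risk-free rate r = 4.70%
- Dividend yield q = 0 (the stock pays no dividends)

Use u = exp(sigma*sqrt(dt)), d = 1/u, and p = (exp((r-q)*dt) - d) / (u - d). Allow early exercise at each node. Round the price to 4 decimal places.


dt = T/N = 1.000000
u = exp(sigma*sqrt(dt)) = 1.462285; d = 1/u = 0.683861
p = (exp((r-q)*dt) - d) / (u - d) = 0.467947
Discount per step: exp(-r*dt) = 0.954087
Stock lattice S(k, i) with i counting down-moves:
  k=0: S(0,0) = 0.9000
  k=1: S(1,0) = 1.3161; S(1,1) = 0.6155
  k=2: S(2,0) = 1.9244; S(2,1) = 0.9000; S(2,2) = 0.4209
Terminal payoffs V(N, i) = max(K - S_T, 0):
  V(2,0) = 0.000000; V(2,1) = 0.000000; V(2,2) = 0.469100
Backward induction: V(k, i) = exp(-r*dt) * [p * V(k+1, i) + (1-p) * V(k+1, i+1)]; then take max(V_cont, immediate exercise) for American.
  V(1,0) = exp(-r*dt) * [p*0.000000 + (1-p)*0.000000] = 0.000000; exercise = 0.000000; V(1,0) = max -> 0.000000
  V(1,1) = exp(-r*dt) * [p*0.000000 + (1-p)*0.469100] = 0.238127; exercise = 0.274525; V(1,1) = max -> 0.274525
  V(0,0) = exp(-r*dt) * [p*0.000000 + (1-p)*0.274525] = 0.139356; exercise = 0.000000; V(0,0) = max -> 0.139356

Answer: Price = V(0,0) = 0.1394


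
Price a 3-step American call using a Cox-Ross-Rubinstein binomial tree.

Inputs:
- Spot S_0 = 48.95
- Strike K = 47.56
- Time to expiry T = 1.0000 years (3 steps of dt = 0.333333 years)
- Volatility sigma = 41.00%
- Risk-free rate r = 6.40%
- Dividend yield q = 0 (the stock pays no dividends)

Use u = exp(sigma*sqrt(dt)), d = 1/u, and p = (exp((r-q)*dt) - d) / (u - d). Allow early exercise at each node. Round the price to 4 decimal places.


dt = T/N = 0.333333
u = exp(sigma*sqrt(dt)) = 1.267078; d = 1/u = 0.789217
p = (exp((r-q)*dt) - d) / (u - d) = 0.486219
Discount per step: exp(-r*dt) = 0.978893
Stock lattice S(k, i) with i counting down-moves:
  k=0: S(0,0) = 48.9500
  k=1: S(1,0) = 62.0235; S(1,1) = 38.6322
  k=2: S(2,0) = 78.5886; S(2,1) = 48.9500; S(2,2) = 30.4892
  k=3: S(3,0) = 99.5779; S(3,1) = 62.0235; S(3,2) = 38.6322; S(3,3) = 24.0626
Terminal payoffs V(N, i) = max(S_T - K, 0):
  V(3,0) = 52.017895; V(3,1) = 14.463477; V(3,2) = 0.000000; V(3,3) = 0.000000
Backward induction: V(k, i) = exp(-r*dt) * [p * V(k+1, i) + (1-p) * V(k+1, i+1)]; then take max(V_cont, immediate exercise) for American.
  V(2,0) = exp(-r*dt) * [p*52.017895 + (1-p)*14.463477] = 32.032463; exercise = 31.028595; V(2,0) = max -> 32.032463
  V(2,1) = exp(-r*dt) * [p*14.463477 + (1-p)*0.000000] = 6.883987; exercise = 1.390000; V(2,1) = max -> 6.883987
  V(2,2) = exp(-r*dt) * [p*0.000000 + (1-p)*0.000000] = 0.000000; exercise = 0.000000; V(2,2) = max -> 0.000000
  V(1,0) = exp(-r*dt) * [p*32.032463 + (1-p)*6.883987] = 18.708266; exercise = 14.463477; V(1,0) = max -> 18.708266
  V(1,1) = exp(-r*dt) * [p*6.883987 + (1-p)*0.000000] = 3.276479; exercise = 0.000000; V(1,1) = max -> 3.276479
  V(0,0) = exp(-r*dt) * [p*18.708266 + (1-p)*3.276479] = 10.552181; exercise = 1.390000; V(0,0) = max -> 10.552181

Answer: Price = V(0,0) = 10.5522


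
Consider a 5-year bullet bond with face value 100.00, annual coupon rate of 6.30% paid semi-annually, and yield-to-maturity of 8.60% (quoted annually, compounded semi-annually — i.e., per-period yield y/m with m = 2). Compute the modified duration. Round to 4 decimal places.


Answer: Modified duration = 4.1499

Derivation:
Coupon per period c = face * coupon_rate / m = 3.150000
Periods per year m = 2; per-period yield y/m = 0.043000
Number of cashflows N = 10
Cashflows (t years, CF_t, discount factor 1/(1+y/m)^(m*t), PV):
  t = 0.5000: CF_t = 3.150000, DF = 0.958773, PV = 3.020134
  t = 1.0000: CF_t = 3.150000, DF = 0.919245, PV = 2.895622
  t = 1.5000: CF_t = 3.150000, DF = 0.881347, PV = 2.776244
  t = 2.0000: CF_t = 3.150000, DF = 0.845012, PV = 2.661787
  t = 2.5000: CF_t = 3.150000, DF = 0.810174, PV = 2.552049
  t = 3.0000: CF_t = 3.150000, DF = 0.776773, PV = 2.446835
  t = 3.5000: CF_t = 3.150000, DF = 0.744749, PV = 2.345959
  t = 4.0000: CF_t = 3.150000, DF = 0.714045, PV = 2.249241
  t = 4.5000: CF_t = 3.150000, DF = 0.684607, PV = 2.156511
  t = 5.0000: CF_t = 103.150000, DF = 0.656382, PV = 67.705843
Price P = sum_t PV_t = 90.810227
First compute Macaulay numerator sum_t t * PV_t:
  t * PV_t at t = 0.5000: 1.510067
  t * PV_t at t = 1.0000: 2.895622
  t * PV_t at t = 1.5000: 4.164366
  t * PV_t at t = 2.0000: 5.323574
  t * PV_t at t = 2.5000: 6.380123
  t * PV_t at t = 3.0000: 7.340505
  t * PV_t at t = 3.5000: 8.210856
  t * PV_t at t = 4.0000: 8.996966
  t * PV_t at t = 4.5000: 9.704302
  t * PV_t at t = 5.0000: 338.529214
Macaulay duration D = 393.055595 / 90.810227 = 4.328319
Modified duration = D / (1 + y/m) = 4.328319 / (1 + 0.043000) = 4.149874


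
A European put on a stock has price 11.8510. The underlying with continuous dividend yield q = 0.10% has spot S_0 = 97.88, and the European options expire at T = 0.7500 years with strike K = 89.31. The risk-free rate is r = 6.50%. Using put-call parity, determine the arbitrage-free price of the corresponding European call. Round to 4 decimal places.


Put-call parity: C - P = S_0 * exp(-qT) - K * exp(-rT).
S_0 * exp(-qT) = 97.8800 * 0.99925028 = 97.80661752
K * exp(-rT) = 89.3100 * 0.95241920 = 85.06055918
C = P + S*exp(-qT) - K*exp(-rT)
C = 11.8510 + 97.80661752 - 85.06055918 = 24.5971

Answer: Call price = 24.5971


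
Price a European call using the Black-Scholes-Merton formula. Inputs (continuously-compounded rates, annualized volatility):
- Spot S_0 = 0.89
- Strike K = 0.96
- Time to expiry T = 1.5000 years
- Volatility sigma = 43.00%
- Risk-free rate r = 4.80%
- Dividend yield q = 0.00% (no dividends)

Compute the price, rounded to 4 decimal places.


Answer: Price = 0.1835

Derivation:
d1 = (ln(S/K) + (r - q + 0.5*sigma^2) * T) / (sigma * sqrt(T)) = 0.25627203
d2 = d1 - sigma * sqrt(T) = -0.27036826
exp(-rT) = 0.93053090; exp(-qT) = 1.00000000
C = S_0 * exp(-qT) * N(d1) - K * exp(-rT) * N(d2)
N(d1) = 0.60112960; N(d2) = 0.39343848
C = 0.8900 * 1.00000000 * 0.60112960 - 0.9600 * 0.93053090 * 0.39343848 = 0.1835


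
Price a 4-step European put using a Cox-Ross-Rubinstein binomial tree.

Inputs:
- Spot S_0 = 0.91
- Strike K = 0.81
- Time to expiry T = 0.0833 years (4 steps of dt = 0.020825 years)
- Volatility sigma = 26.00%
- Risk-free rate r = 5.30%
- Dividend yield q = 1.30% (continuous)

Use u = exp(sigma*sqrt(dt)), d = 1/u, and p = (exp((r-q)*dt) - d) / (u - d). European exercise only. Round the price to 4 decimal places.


Answer: Price = V(0,0) = 0.0016

Derivation:
dt = T/N = 0.020825
u = exp(sigma*sqrt(dt)) = 1.038233; d = 1/u = 0.963175
p = (exp((r-q)*dt) - d) / (u - d) = 0.501724
Discount per step: exp(-r*dt) = 0.998897
Stock lattice S(k, i) with i counting down-moves:
  k=0: S(0,0) = 0.9100
  k=1: S(1,0) = 0.9448; S(1,1) = 0.8765
  k=2: S(2,0) = 0.9809; S(2,1) = 0.9100; S(2,2) = 0.8442
  k=3: S(3,0) = 1.0184; S(3,1) = 0.9448; S(3,2) = 0.8765; S(3,3) = 0.8131
  k=4: S(4,0) = 1.0574; S(4,1) = 0.9809; S(4,2) = 0.9100; S(4,3) = 0.8442; S(4,4) = 0.7832
Terminal payoffs V(N, i) = max(K - S_T, 0):
  V(4,0) = 0.000000; V(4,1) = 0.000000; V(4,2) = 0.000000; V(4,3) = 0.000000; V(4,4) = 0.026819
Backward induction: V(k, i) = exp(-r*dt) * [p * V(k+1, i) + (1-p) * V(k+1, i+1)].
  V(3,0) = exp(-r*dt) * [p*0.000000 + (1-p)*0.000000] = 0.000000
  V(3,1) = exp(-r*dt) * [p*0.000000 + (1-p)*0.000000] = 0.000000
  V(3,2) = exp(-r*dt) * [p*0.000000 + (1-p)*0.000000] = 0.000000
  V(3,3) = exp(-r*dt) * [p*0.000000 + (1-p)*0.026819] = 0.013349
  V(2,0) = exp(-r*dt) * [p*0.000000 + (1-p)*0.000000] = 0.000000
  V(2,1) = exp(-r*dt) * [p*0.000000 + (1-p)*0.000000] = 0.000000
  V(2,2) = exp(-r*dt) * [p*0.000000 + (1-p)*0.013349] = 0.006644
  V(1,0) = exp(-r*dt) * [p*0.000000 + (1-p)*0.000000] = 0.000000
  V(1,1) = exp(-r*dt) * [p*0.000000 + (1-p)*0.006644] = 0.003307
  V(0,0) = exp(-r*dt) * [p*0.000000 + (1-p)*0.003307] = 0.001646


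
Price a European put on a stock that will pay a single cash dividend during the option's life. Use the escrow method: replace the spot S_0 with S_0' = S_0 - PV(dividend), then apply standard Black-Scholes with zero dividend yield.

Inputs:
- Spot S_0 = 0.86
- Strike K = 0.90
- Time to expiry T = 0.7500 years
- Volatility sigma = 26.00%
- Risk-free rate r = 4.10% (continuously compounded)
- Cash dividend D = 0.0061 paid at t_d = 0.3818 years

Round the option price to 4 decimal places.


Answer: Price = 0.0871

Derivation:
PV(D) = D * exp(-r * t_d) = 0.0061 * 0.98446808 = 0.00600526
S_0' = S_0 - PV(D) = 0.8600 - 0.00600526 = 0.85399474
d1 = (ln(S_0'/K) + (r + sigma^2/2)*T) / (sigma*sqrt(T)) = 0.01612262
d2 = d1 - sigma*sqrt(T) = -0.20904398
exp(-rT) = 0.96971797
N(-d1) = 0.49356828; N(-d2) = 0.58279305
P = K * exp(-rT) * N(-d2) - S_0' * N(-d1) = 0.9000 * 0.96971797 * 0.58279305 - 0.85399474 * 0.49356828 = 0.0871


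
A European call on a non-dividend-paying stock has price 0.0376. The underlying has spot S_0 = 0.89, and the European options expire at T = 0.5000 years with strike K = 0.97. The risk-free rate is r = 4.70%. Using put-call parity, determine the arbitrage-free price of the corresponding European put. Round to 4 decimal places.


Put-call parity: C - P = S_0 * exp(-qT) - K * exp(-rT).
S_0 * exp(-qT) = 0.8900 * 1.00000000 = 0.89000000
K * exp(-rT) = 0.9700 * 0.97677397 = 0.94747076
P = C - S*exp(-qT) + K*exp(-rT)
P = 0.0376 - 0.89000000 + 0.94747076 = 0.0951

Answer: Put price = 0.0951


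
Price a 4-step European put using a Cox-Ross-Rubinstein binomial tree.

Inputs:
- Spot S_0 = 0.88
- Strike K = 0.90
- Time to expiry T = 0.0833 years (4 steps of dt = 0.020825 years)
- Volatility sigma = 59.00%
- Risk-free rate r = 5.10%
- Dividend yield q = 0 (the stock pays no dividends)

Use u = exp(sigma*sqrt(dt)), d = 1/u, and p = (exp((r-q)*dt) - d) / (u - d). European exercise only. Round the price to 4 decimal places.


Answer: Price = V(0,0) = 0.0683

Derivation:
dt = T/N = 0.020825
u = exp(sigma*sqrt(dt)) = 1.088872; d = 1/u = 0.918382
p = (exp((r-q)*dt) - d) / (u - d) = 0.484960
Discount per step: exp(-r*dt) = 0.998938
Stock lattice S(k, i) with i counting down-moves:
  k=0: S(0,0) = 0.8800
  k=1: S(1,0) = 0.9582; S(1,1) = 0.8082
  k=2: S(2,0) = 1.0434; S(2,1) = 0.8800; S(2,2) = 0.7422
  k=3: S(3,0) = 1.1361; S(3,1) = 0.9582; S(3,2) = 0.8082; S(3,3) = 0.6816
  k=4: S(4,0) = 1.2371; S(4,1) = 1.0434; S(4,2) = 0.8800; S(4,3) = 0.7422; S(4,4) = 0.6260
Terminal payoffs V(N, i) = max(K - S_T, 0):
  V(4,0) = 0.000000; V(4,1) = 0.000000; V(4,2) = 0.020000; V(4,3) = 0.157786; V(4,4) = 0.273998
Backward induction: V(k, i) = exp(-r*dt) * [p * V(k+1, i) + (1-p) * V(k+1, i+1)].
  V(3,0) = exp(-r*dt) * [p*0.000000 + (1-p)*0.000000] = 0.000000
  V(3,1) = exp(-r*dt) * [p*0.000000 + (1-p)*0.020000] = 0.010290
  V(3,2) = exp(-r*dt) * [p*0.020000 + (1-p)*0.157786] = 0.090869
  V(3,3) = exp(-r*dt) * [p*0.157786 + (1-p)*0.273998] = 0.217409
  V(2,0) = exp(-r*dt) * [p*0.000000 + (1-p)*0.010290] = 0.005294
  V(2,1) = exp(-r*dt) * [p*0.010290 + (1-p)*0.090869] = 0.051736
  V(2,2) = exp(-r*dt) * [p*0.090869 + (1-p)*0.217409] = 0.155876
  V(1,0) = exp(-r*dt) * [p*0.005294 + (1-p)*0.051736] = 0.029183
  V(1,1) = exp(-r*dt) * [p*0.051736 + (1-p)*0.155876] = 0.105261
  V(0,0) = exp(-r*dt) * [p*0.029183 + (1-p)*0.105261] = 0.068293


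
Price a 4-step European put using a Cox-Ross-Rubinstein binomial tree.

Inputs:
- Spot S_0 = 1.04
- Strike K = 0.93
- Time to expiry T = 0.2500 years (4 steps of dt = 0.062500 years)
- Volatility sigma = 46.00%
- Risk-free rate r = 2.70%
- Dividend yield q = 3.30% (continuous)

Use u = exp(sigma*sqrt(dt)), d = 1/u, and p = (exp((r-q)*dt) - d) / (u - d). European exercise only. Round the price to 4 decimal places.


Answer: Price = V(0,0) = 0.0503

Derivation:
dt = T/N = 0.062500
u = exp(sigma*sqrt(dt)) = 1.121873; d = 1/u = 0.891366
p = (exp((r-q)*dt) - d) / (u - d) = 0.469655
Discount per step: exp(-r*dt) = 0.998314
Stock lattice S(k, i) with i counting down-moves:
  k=0: S(0,0) = 1.0400
  k=1: S(1,0) = 1.1667; S(1,1) = 0.9270
  k=2: S(2,0) = 1.3089; S(2,1) = 1.0400; S(2,2) = 0.8263
  k=3: S(3,0) = 1.4685; S(3,1) = 1.1667; S(3,2) = 0.9270; S(3,3) = 0.7365
  k=4: S(4,0) = 1.6474; S(4,1) = 1.3089; S(4,2) = 1.0400; S(4,3) = 0.8263; S(4,4) = 0.6565
Terminal payoffs V(N, i) = max(K - S_T, 0):
  V(4,0) = 0.000000; V(4,1) = 0.000000; V(4,2) = 0.000000; V(4,3) = 0.103685; V(4,4) = 0.273465
Backward induction: V(k, i) = exp(-r*dt) * [p * V(k+1, i) + (1-p) * V(k+1, i+1)].
  V(3,0) = exp(-r*dt) * [p*0.000000 + (1-p)*0.000000] = 0.000000
  V(3,1) = exp(-r*dt) * [p*0.000000 + (1-p)*0.000000] = 0.000000
  V(3,2) = exp(-r*dt) * [p*0.000000 + (1-p)*0.103685] = 0.054896
  V(3,3) = exp(-r*dt) * [p*0.103685 + (1-p)*0.273465] = 0.193400
  V(2,0) = exp(-r*dt) * [p*0.000000 + (1-p)*0.000000] = 0.000000
  V(2,1) = exp(-r*dt) * [p*0.000000 + (1-p)*0.054896] = 0.029065
  V(2,2) = exp(-r*dt) * [p*0.054896 + (1-p)*0.193400] = 0.128135
  V(1,0) = exp(-r*dt) * [p*0.000000 + (1-p)*0.029065] = 0.015388
  V(1,1) = exp(-r*dt) * [p*0.029065 + (1-p)*0.128135] = 0.081468
  V(0,0) = exp(-r*dt) * [p*0.015388 + (1-p)*0.081468] = 0.050349


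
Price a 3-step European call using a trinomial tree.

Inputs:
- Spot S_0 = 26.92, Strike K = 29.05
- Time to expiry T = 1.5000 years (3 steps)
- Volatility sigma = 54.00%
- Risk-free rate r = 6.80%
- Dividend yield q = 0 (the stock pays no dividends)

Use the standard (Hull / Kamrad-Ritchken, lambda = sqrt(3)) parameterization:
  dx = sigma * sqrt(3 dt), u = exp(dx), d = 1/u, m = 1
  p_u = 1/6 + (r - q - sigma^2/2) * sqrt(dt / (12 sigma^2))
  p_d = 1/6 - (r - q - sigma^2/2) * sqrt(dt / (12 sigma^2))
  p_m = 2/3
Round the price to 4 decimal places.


dt = T/N = 0.500000; dx = sigma*sqrt(3*dt) = 0.661362
u = exp(dx) = 1.937430; d = 1/u = 0.516148
p_u = 0.137258, p_m = 0.666667, p_d = 0.196076
Discount per step: exp(-r*dt) = 0.966572
Stock lattice S(k, j) with j the centered position index:
  k=0: S(0,+0) = 26.9200
  k=1: S(1,-1) = 13.8947; S(1,+0) = 26.9200; S(1,+1) = 52.1556
  k=2: S(2,-2) = 7.1717; S(2,-1) = 13.8947; S(2,+0) = 26.9200; S(2,+1) = 52.1556; S(2,+2) = 101.0478
  k=3: S(3,-3) = 3.7017; S(3,-2) = 7.1717; S(3,-1) = 13.8947; S(3,+0) = 26.9200; S(3,+1) = 52.1556; S(3,+2) = 101.0478; S(3,+3) = 195.7731
Terminal payoffs V(N, j) = max(S_T - K, 0):
  V(3,-3) = 0.000000; V(3,-2) = 0.000000; V(3,-1) = 0.000000; V(3,+0) = 0.000000; V(3,+1) = 23.105609; V(3,+2) = 71.997830; V(3,+3) = 166.723073
Backward induction: V(k, j) = exp(-r*dt) * [p_u * V(k+1, j+1) + p_m * V(k+1, j) + p_d * V(k+1, j-1)]
  V(2,-2) = exp(-r*dt) * [p_u*0.000000 + p_m*0.000000 + p_d*0.000000] = 0.000000
  V(2,-1) = exp(-r*dt) * [p_u*0.000000 + p_m*0.000000 + p_d*0.000000] = 0.000000
  V(2,+0) = exp(-r*dt) * [p_u*23.105609 + p_m*0.000000 + p_d*0.000000] = 3.065406
  V(2,+1) = exp(-r*dt) * [p_u*71.997830 + p_m*23.105609 + p_d*0.000000] = 24.440721
  V(2,+2) = exp(-r*dt) * [p_u*166.723073 + p_m*71.997830 + p_d*23.105609] = 72.892077
  V(1,-1) = exp(-r*dt) * [p_u*3.065406 + p_m*0.000000 + p_d*0.000000] = 0.406685
  V(1,+0) = exp(-r*dt) * [p_u*24.440721 + p_m*3.065406 + p_d*0.000000] = 5.217824
  V(1,+1) = exp(-r*dt) * [p_u*72.892077 + p_m*24.440721 + p_d*3.065406] = 26.000640
  V(0,+0) = exp(-r*dt) * [p_u*26.000640 + p_m*5.217824 + p_d*0.406685] = 6.888830

Answer: Price = V(0,0) = 6.8888


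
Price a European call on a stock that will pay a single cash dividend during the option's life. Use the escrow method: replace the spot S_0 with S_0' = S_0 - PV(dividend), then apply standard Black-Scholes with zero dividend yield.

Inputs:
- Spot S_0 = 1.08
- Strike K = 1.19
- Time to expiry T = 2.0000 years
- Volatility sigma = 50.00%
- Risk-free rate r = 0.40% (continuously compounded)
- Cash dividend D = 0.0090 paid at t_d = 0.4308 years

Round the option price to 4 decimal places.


PV(D) = D * exp(-r * t_d) = 0.0090 * 0.99827828 = 0.00898450
S_0' = S_0 - PV(D) = 1.0800 - 0.00898450 = 1.07101550
d1 = (ln(S_0'/K) + (r + sigma^2/2)*T) / (sigma*sqrt(T)) = 0.21588529
d2 = d1 - sigma*sqrt(T) = -0.49122149
exp(-rT) = 0.99203191
N(d1) = 0.58546142; N(d2) = 0.31163490
C = S_0' * N(d1) - K * exp(-rT) * N(d2) = 1.07101550 * 0.58546142 - 1.1900 * 0.99203191 * 0.31163490 = 0.2591

Answer: Price = 0.2591


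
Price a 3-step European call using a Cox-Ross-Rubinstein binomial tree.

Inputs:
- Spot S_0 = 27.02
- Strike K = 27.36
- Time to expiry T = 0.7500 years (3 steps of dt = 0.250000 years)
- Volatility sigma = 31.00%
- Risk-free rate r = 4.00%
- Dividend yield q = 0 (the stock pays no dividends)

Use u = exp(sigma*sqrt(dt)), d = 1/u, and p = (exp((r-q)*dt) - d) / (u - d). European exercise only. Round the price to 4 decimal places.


Answer: Price = V(0,0) = 3.3325

Derivation:
dt = T/N = 0.250000
u = exp(sigma*sqrt(dt)) = 1.167658; d = 1/u = 0.856415
p = (exp((r-q)*dt) - d) / (u - d) = 0.493618
Discount per step: exp(-r*dt) = 0.990050
Stock lattice S(k, i) with i counting down-moves:
  k=0: S(0,0) = 27.0200
  k=1: S(1,0) = 31.5501; S(1,1) = 23.1403
  k=2: S(2,0) = 36.8397; S(2,1) = 27.0200; S(2,2) = 19.8177
  k=3: S(3,0) = 43.0162; S(3,1) = 31.5501; S(3,2) = 23.1403; S(3,3) = 16.9722
Terminal payoffs V(N, i) = max(S_T - K, 0):
  V(3,0) = 15.656223; V(3,1) = 4.190118; V(3,2) = 0.000000; V(3,3) = 0.000000
Backward induction: V(k, i) = exp(-r*dt) * [p * V(k+1, i) + (1-p) * V(k+1, i+1)].
  V(2,0) = exp(-r*dt) * [p*15.656223 + (1-p)*4.190118] = 9.751983
  V(2,1) = exp(-r*dt) * [p*4.190118 + (1-p)*0.000000] = 2.047737
  V(2,2) = exp(-r*dt) * [p*0.000000 + (1-p)*0.000000] = 0.000000
  V(1,0) = exp(-r*dt) * [p*9.751983 + (1-p)*2.047737] = 5.792475
  V(1,1) = exp(-r*dt) * [p*2.047737 + (1-p)*0.000000] = 1.000742
  V(0,0) = exp(-r*dt) * [p*5.792475 + (1-p)*1.000742] = 3.332534


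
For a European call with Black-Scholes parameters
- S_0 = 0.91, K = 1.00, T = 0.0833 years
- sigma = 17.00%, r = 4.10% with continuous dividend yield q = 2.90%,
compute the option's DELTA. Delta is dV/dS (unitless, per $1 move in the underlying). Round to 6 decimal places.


d1 = -1.8772541587; d2 = -1.9263191156
phi(d1) = 0.0684959869; exp(-qT) = 0.9975872155; exp(-rT) = 0.9965905255
N(d1) = 0.0302416339
Delta = exp(-qT) * N(d1) = 0.9975872155 * 0.0302416339 = 0.030169

Answer: Delta = 0.030169


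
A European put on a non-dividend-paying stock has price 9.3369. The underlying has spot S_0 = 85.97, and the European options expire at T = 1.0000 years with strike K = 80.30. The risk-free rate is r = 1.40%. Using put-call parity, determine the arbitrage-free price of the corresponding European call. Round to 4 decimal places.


Answer: Call price = 16.1233

Derivation:
Put-call parity: C - P = S_0 * exp(-qT) - K * exp(-rT).
S_0 * exp(-qT) = 85.9700 * 1.00000000 = 85.97000000
K * exp(-rT) = 80.3000 * 0.98609754 = 79.18363280
C = P + S*exp(-qT) - K*exp(-rT)
C = 9.3369 + 85.97000000 - 79.18363280 = 16.1233


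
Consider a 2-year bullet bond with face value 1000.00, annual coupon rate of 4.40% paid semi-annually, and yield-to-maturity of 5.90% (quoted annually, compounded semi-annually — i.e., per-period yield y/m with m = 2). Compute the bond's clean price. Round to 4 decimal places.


Coupon per period c = face * coupon_rate / m = 22.000000
Periods per year m = 2; per-period yield y/m = 0.029500
Number of cashflows N = 4
Cashflows (t years, CF_t, discount factor 1/(1+y/m)^(m*t), PV):
  t = 0.5000: CF_t = 22.000000, DF = 0.971345, PV = 21.369597
  t = 1.0000: CF_t = 22.000000, DF = 0.943512, PV = 20.757258
  t = 1.5000: CF_t = 22.000000, DF = 0.916476, PV = 20.162465
  t = 2.0000: CF_t = 1022.000000, DF = 0.890214, PV = 909.799077
Price P = sum_t PV_t = 972.088397

Answer: Price = 972.0884


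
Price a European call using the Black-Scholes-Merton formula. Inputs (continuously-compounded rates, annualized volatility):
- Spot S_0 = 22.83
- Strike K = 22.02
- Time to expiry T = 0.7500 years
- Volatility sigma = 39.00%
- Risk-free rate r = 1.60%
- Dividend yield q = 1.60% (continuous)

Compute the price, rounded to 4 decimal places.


d1 = (ln(S/K) + (r - q + 0.5*sigma^2) * T) / (sigma * sqrt(T)) = 0.27583081
d2 = d1 - sigma * sqrt(T) = -0.06191910
exp(-rT) = 0.98807171; exp(-qT) = 0.98807171
C = S_0 * exp(-qT) * N(d1) - K * exp(-rT) * N(d2)
N(d1) = 0.60866099; N(d2) = 0.47531363
C = 22.8300 * 0.98807171 * 0.60866099 - 22.0200 * 0.98807171 * 0.47531363 = 3.3884

Answer: Price = 3.3884


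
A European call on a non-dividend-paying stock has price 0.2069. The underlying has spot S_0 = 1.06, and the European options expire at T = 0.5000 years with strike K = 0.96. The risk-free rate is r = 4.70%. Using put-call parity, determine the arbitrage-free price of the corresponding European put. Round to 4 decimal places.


Put-call parity: C - P = S_0 * exp(-qT) - K * exp(-rT).
S_0 * exp(-qT) = 1.0600 * 1.00000000 = 1.06000000
K * exp(-rT) = 0.9600 * 0.97677397 = 0.93770302
P = C - S*exp(-qT) + K*exp(-rT)
P = 0.2069 - 1.06000000 + 0.93770302 = 0.0846

Answer: Put price = 0.0846


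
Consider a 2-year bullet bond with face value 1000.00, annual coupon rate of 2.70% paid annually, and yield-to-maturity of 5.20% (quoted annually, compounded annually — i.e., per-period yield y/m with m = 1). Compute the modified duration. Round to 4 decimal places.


Answer: Modified duration = 1.8756

Derivation:
Coupon per period c = face * coupon_rate / m = 27.000000
Periods per year m = 1; per-period yield y/m = 0.052000
Number of cashflows N = 2
Cashflows (t years, CF_t, discount factor 1/(1+y/m)^(m*t), PV):
  t = 1.0000: CF_t = 27.000000, DF = 0.950570, PV = 25.665399
  t = 2.0000: CF_t = 1027.000000, DF = 0.903584, PV = 927.980743
Price P = sum_t PV_t = 953.646142
First compute Macaulay numerator sum_t t * PV_t:
  t * PV_t at t = 1.0000: 25.665399
  t * PV_t at t = 2.0000: 1855.961486
Macaulay duration D = 1881.626885 / 953.646142 = 1.973087
Modified duration = D / (1 + y/m) = 1.973087 / (1 + 0.052000) = 1.875558


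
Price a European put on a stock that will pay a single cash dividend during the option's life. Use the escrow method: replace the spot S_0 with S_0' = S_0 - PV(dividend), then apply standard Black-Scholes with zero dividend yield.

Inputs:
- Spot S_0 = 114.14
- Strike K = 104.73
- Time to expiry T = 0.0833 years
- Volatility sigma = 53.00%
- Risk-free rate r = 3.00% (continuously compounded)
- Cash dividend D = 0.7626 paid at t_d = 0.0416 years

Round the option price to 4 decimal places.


PV(D) = D * exp(-r * t_d) = 0.7626 * 0.99875278 = 0.76164887
S_0' = S_0 - PV(D) = 114.1400 - 0.76164887 = 113.37835113
d1 = (ln(S_0'/K) + (r + sigma^2/2)*T) / (sigma*sqrt(T)) = 0.61152541
d2 = d1 - sigma*sqrt(T) = 0.45855819
exp(-rT) = 0.99750412
N(-d1) = 0.27042590; N(-d2) = 0.32327573
P = K * exp(-rT) * N(-d2) - S_0' * N(-d1) = 104.7300 * 0.99750412 * 0.32327573 - 113.37835113 * 0.27042590 = 3.1117

Answer: Price = 3.1117


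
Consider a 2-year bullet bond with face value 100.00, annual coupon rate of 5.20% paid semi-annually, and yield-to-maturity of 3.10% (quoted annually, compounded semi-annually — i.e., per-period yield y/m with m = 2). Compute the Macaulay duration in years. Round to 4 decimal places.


Answer: Macaulay duration = 1.9269 years

Derivation:
Coupon per period c = face * coupon_rate / m = 2.600000
Periods per year m = 2; per-period yield y/m = 0.015500
Number of cashflows N = 4
Cashflows (t years, CF_t, discount factor 1/(1+y/m)^(m*t), PV):
  t = 0.5000: CF_t = 2.600000, DF = 0.984737, PV = 2.560315
  t = 1.0000: CF_t = 2.600000, DF = 0.969706, PV = 2.521236
  t = 1.5000: CF_t = 2.600000, DF = 0.954905, PV = 2.482753
  t = 2.0000: CF_t = 102.600000, DF = 0.940330, PV = 96.477857
Price P = sum_t PV_t = 104.042162
Macaulay numerator sum_t t * PV_t:
  t * PV_t at t = 0.5000: 1.280158
  t * PV_t at t = 1.0000: 2.521236
  t * PV_t at t = 1.5000: 3.724130
  t * PV_t at t = 2.0000: 192.955715
Macaulay duration D = (sum_t t * PV_t) / P = 200.481238 / 104.042162 = 1.926923
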